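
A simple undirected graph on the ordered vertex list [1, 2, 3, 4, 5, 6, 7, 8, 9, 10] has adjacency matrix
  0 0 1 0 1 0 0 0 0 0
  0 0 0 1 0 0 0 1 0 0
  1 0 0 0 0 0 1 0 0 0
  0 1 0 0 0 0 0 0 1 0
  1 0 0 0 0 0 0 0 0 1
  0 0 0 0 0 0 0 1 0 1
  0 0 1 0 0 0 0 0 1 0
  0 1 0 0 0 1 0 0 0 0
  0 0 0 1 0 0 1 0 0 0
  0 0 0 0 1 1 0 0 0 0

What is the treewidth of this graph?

2

A width-2 tree decomposition is:
Bags: B1 = {1, 3, 7}  B2 = {1, 7, 9}  B3 = {1, 4, 9}  B4 = {1, 2, 4}  B5 = {1, 2, 8}  B6 = {1, 6, 8}  B7 = {1, 6, 10}  B8 = {1, 5, 10}
Tree: B1–B2, B2–B3, B3–B4, B4–B5, B5–B6, B6–B7, B7–B8
Each bag holds 3 vertices, so the decomposition has width 2, which upper-bounds the treewidth. Since 1–3–7–9–4–2–8–6–10–5–1 is a cycle in G, G is not acyclic. Forests are exactly the graphs of treewidth ≤ 1, so tw(G) ≥ 2. Hence tw(G) = 2 exactly.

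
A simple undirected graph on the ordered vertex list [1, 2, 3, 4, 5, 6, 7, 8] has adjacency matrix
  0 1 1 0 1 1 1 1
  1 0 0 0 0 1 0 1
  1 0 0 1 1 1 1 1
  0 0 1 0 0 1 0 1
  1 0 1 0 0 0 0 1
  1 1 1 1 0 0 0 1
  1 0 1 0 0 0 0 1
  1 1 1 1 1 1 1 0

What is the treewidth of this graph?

3

A width-3 tree decomposition is:
Bags: B1 = {1, 3, 6, 8}  B2 = {1, 3, 7, 8}  B3 = {3, 4, 6, 8}  B4 = {1, 3, 5, 8}  B5 = {1, 2, 6, 8}
Tree: B1–B2, B1–B3, B2–B4, B1–B5
Every bag has size at most 4, so the width is 4 − 1 = 3 and tw(G) ≤ 3. On the other hand G contains the 4-clique {1, 2, 6, 8}. A clique must lie in a single bag of any decomposition, so no decomposition can have width below 3. Therefore the treewidth is 3.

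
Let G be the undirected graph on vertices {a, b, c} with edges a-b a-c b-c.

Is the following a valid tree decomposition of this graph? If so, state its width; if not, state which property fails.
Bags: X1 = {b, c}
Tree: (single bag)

A tree decomposition must satisfy three properties: every vertex lies in some bag; for every edge, both endpoints lie together in some bag; and for every vertex, the bags containing it form a connected subtree. Here vertex a appears in no bag, so the decomposition is invalid.

No — vertex a appears in no bag.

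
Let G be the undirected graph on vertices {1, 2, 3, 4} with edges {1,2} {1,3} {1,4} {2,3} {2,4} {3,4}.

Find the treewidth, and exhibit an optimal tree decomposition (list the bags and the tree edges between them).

Treewidth 3.
One such decomposition:
Bags: B1 = {1, 2, 3, 4}
Tree: (single bag)

With just one bag of size 4, the width is 4 − 1 = 3, so tw(G) ≤ 3. For the lower bound, the 4 vertices {1, 2, 3, 4} are pairwise adjacent, and any tree decomposition puts a clique entirely inside one bag — forcing width ≥ 3. Therefore the treewidth is 3.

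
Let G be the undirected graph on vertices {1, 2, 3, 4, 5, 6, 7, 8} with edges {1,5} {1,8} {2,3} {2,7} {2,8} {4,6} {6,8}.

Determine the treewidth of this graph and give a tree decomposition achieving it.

Treewidth 1.
One optimal decomposition is:
Bags: B1 = {2, 8}  B2 = {1, 8}  B3 = {1, 5}  B4 = {2, 3}  B5 = {2, 7}  B6 = {6, 8}  B7 = {4, 6}
Tree: B1–B2, B2–B3, B1–B4, B1–B5, B1–B6, B6–B7

Every bag has size at most 2, so the width is 2 − 1 = 1 and tw(G) ≤ 1. Since G has at least one edge (e.g. 8–2), it is not an edgeless graph, so tw(G) ≥ 1. Hence tw(G) = 1 exactly.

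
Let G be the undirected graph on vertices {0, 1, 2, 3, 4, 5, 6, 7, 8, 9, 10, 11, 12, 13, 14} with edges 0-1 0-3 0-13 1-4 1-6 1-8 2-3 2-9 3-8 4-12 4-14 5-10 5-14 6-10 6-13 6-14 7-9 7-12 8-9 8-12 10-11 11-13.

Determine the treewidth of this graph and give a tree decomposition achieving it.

Treewidth 3.
Bags: B1 = {5, 10, 11, 13}  B2 = {5, 6, 10, 13}  B3 = {5, 6, 13, 14}  B4 = {0, 6, 13, 14}  B5 = {0, 1, 6, 14}  B6 = {0, 1, 4, 14}  B7 = {0, 1, 3, 4}  B8 = {1, 3, 4, 8}  B9 = {3, 4, 8, 12}  B10 = {2, 3, 8, 12}  B11 = {2, 8, 9, 12}  B12 = {2, 7, 9, 12}
Tree: B1–B2, B2–B3, B3–B4, B4–B5, B5–B6, B6–B7, B7–B8, B8–B9, B9–B10, B10–B11, B11–B12

The largest bag has 4 vertices, giving width 3; this decomposition certifies tw(G) ≤ 3. For the lower bound: the 4 vertex sets {5,10,11}, {13}, {6}, {0,1,4,14} are disjoint, each induces a connected subgraph, and every pair is joined by at least one edge of G. Contracting each set to a single vertex therefore yields K_{4} as a minor, and since treewidth is minor-monotone, tw(G) ≥ tw(K_{4}) = 3. The upper and lower bounds meet at 3, so that is the treewidth.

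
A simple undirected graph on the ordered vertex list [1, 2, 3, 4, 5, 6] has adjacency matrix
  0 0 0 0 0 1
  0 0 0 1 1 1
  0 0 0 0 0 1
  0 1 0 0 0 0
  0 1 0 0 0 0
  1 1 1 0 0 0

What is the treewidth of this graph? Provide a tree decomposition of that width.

The largest bag has 2 vertices, giving width 1; this decomposition certifies tw(G) ≤ 1. Since G has at least one edge (e.g. 2–6), it is not an edgeless graph, so tw(G) ≥ 1. Combining the bounds, tw(G) = 1.

Treewidth 1.
One optimal decomposition is:
Bags: B1 = {2, 6}  B2 = {3, 6}  B3 = {2, 5}  B4 = {2, 4}  B5 = {1, 6}
Tree: B1–B2, B1–B3, B1–B4, B1–B5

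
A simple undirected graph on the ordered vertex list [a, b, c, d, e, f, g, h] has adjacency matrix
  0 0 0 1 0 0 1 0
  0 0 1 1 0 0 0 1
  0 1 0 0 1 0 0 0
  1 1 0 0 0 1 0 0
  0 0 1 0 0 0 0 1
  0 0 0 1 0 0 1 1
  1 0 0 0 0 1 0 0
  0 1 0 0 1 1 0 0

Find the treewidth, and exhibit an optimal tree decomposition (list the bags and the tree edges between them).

Each bag holds 3 vertices, so the decomposition has width 2, which upper-bounds the treewidth. The edges g–a–d–f–g form a cycle, so G is not a tree and its treewidth is at least 2. Combining the bounds, tw(G) = 2.

Treewidth 2.
Bags: B1 = {a, f, g}  B2 = {a, d, f}  B3 = {d, f, h}  B4 = {b, d, h}  B5 = {b, e, h}  B6 = {b, c, e}
Tree: B1–B2, B2–B3, B3–B4, B4–B5, B5–B6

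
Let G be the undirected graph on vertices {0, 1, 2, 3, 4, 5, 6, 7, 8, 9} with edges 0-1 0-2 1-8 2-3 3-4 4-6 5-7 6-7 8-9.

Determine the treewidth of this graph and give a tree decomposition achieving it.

Treewidth 1.
One optimal decomposition is:
Bags: B1 = {8, 9}  B2 = {1, 8}  B3 = {0, 1}  B4 = {0, 2}  B5 = {2, 3}  B6 = {3, 4}  B7 = {4, 6}  B8 = {6, 7}  B9 = {5, 7}
Tree: B1–B2, B2–B3, B3–B4, B4–B5, B5–B6, B6–B7, B7–B8, B8–B9

The largest bag has 2 vertices, giving width 1; this decomposition certifies tw(G) ≤ 1. Any graph with an edge has treewidth ≥ 1, and G has the edge 9–8. Therefore the treewidth is 1.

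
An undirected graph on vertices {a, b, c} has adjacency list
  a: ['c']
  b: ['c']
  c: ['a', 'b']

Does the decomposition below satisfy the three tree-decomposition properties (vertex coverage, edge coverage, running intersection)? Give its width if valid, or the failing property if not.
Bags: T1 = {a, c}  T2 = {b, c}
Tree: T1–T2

Yes; width 1.

Every vertex of G appears in some bag (union = {a, b, c}); every edge is covered by a bag; and for each vertex v the set of bags containing v is connected in the bag tree. The decomposition is therefore valid. The largest bag has 2 vertices, so the width is 1.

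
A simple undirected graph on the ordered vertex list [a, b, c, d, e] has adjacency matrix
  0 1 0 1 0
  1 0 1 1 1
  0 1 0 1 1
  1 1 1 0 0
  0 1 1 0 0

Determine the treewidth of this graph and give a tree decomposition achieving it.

Every bag has size at most 3, so the width is 3 − 1 = 2 and tw(G) ≤ 2. On the other hand G contains the 3-clique {b, c, d}. A clique must lie in a single bag of any decomposition, so no decomposition can have width below 2. The upper and lower bounds meet at 2, so that is the treewidth.

Treewidth 2.
Bags: B1 = {b, c, d}  B2 = {a, b, d}  B3 = {b, c, e}
Tree: B1–B2, B1–B3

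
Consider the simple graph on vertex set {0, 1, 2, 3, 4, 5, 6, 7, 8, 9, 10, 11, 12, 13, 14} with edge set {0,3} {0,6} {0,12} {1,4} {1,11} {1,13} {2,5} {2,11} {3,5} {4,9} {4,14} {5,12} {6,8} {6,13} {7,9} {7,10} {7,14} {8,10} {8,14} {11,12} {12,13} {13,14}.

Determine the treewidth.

A width-3 tree decomposition is:
Bags: B1 = {4, 7, 9, 10}  B2 = {4, 7, 10, 14}  B3 = {4, 8, 10, 14}  B4 = {1, 4, 8, 14}  B5 = {1, 8, 13, 14}  B6 = {1, 6, 8, 13}  B7 = {1, 6, 11, 13}  B8 = {6, 11, 12, 13}  B9 = {0, 6, 11, 12}  B10 = {0, 2, 11, 12}  B11 = {0, 2, 5, 12}  B12 = {0, 2, 3, 5}
Tree: B1–B2, B2–B3, B3–B4, B4–B5, B5–B6, B6–B7, B7–B8, B8–B9, B9–B10, B10–B11, B11–B12
Every bag has size at most 4, so the width is 4 − 1 = 3 and tw(G) ≤ 3. For the lower bound: the 4 vertex sets {7,9,10}, {4}, {14}, {1,6,8,13} are disjoint, each induces a connected subgraph, and every pair is joined by at least one edge of G. Contracting each set to a single vertex therefore yields K_{4} as a minor, and since treewidth is minor-monotone, tw(G) ≥ tw(K_{4}) = 3. Hence tw(G) = 3 exactly.

3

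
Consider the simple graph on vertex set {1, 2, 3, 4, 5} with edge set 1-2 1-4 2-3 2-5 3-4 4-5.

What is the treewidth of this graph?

A width-2 tree decomposition is:
Bags: B1 = {1, 2, 4}  B2 = {2, 4, 5}  B3 = {2, 3, 4}
Tree: B1–B2, B2–B3
Every bag has size at most 3, so the width is 3 − 1 = 2 and tw(G) ≤ 2. The edges 1–2–5–4–1 form a cycle, so G is not a tree and its treewidth is at least 2. The upper and lower bounds meet at 2, so that is the treewidth.

2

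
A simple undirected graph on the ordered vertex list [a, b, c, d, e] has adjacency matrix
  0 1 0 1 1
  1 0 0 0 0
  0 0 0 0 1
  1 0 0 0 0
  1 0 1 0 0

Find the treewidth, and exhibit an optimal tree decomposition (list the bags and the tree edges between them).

Treewidth 1.
One such decomposition:
Bags: B1 = {a, b}  B2 = {a, d}  B3 = {a, e}  B4 = {c, e}
Tree: B1–B2, B2–B3, B3–B4

Every bag has size at most 2, so the width is 2 − 1 = 1 and tw(G) ≤ 1. Since G has at least one edge (e.g. a–b), it is not an edgeless graph, so tw(G) ≥ 1. Hence tw(G) = 1 exactly.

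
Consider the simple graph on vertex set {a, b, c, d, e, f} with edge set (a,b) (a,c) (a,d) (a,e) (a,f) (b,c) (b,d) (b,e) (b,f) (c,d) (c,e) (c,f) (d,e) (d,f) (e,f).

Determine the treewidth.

A width-5 tree decomposition is:
Bags: B1 = {a, b, c, d, e, f}
Tree: (single bag)
With just one bag of size 6, the width is 6 − 1 = 5, so tw(G) ≤ 5. Conversely, {a, b, c, d, e, f} is a clique of size 6, and the vertices of any clique must share a bag in every tree decomposition; so some bag has ≥ 6 vertices and tw(G) ≥ 5. Combining the bounds, tw(G) = 5.

5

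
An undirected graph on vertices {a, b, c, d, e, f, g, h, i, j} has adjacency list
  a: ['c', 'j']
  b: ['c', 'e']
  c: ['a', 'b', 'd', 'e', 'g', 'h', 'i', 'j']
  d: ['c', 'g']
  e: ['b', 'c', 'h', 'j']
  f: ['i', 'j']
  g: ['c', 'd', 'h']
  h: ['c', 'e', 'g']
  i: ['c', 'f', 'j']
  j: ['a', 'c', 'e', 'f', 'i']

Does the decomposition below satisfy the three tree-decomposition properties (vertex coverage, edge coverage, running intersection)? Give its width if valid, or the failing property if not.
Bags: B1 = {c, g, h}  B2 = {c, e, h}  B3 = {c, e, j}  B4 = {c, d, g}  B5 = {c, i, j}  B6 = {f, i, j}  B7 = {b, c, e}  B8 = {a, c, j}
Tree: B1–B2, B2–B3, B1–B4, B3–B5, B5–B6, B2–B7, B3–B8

Vertex coverage: the bags together contain {a, b, c, d, e, f, g, h, i, j}, the full vertex set. Edge coverage: each edge of G has both endpoints in at least one bag. Running intersection: for every vertex, the bags containing it form a connected subtree. All three properties hold, so this is a valid tree decomposition of width max|bag| − 1 = 2, and hence tw(G) ≤ 2.

Yes; width 2.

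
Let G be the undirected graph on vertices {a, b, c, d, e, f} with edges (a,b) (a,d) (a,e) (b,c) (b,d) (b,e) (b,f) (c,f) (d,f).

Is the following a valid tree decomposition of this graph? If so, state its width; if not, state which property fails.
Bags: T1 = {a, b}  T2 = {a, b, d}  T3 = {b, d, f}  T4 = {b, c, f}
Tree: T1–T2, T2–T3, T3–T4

A tree decomposition must satisfy three properties: every vertex lies in some bag; for every edge, both endpoints lie together in some bag; and for every vertex, the bags containing it form a connected subtree. Here vertex e appears in no bag, so the decomposition is invalid.

No — vertex e appears in no bag.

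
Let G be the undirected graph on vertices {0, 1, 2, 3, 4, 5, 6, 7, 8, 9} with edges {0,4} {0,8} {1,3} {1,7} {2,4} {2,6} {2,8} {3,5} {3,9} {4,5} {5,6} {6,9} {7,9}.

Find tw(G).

A width-2 tree decomposition is:
Bags: B1 = {1, 3, 7}  B2 = {3, 7, 9}  B3 = {3, 5, 9}  B4 = {5, 6, 9}  B5 = {4, 5, 6}  B6 = {2, 4, 6}  B7 = {0, 2, 4}  B8 = {0, 2, 8}
Tree: B1–B2, B2–B3, B3–B4, B4–B5, B5–B6, B6–B7, B7–B8
Each bag holds 3 vertices, so the decomposition has width 2, which upper-bounds the treewidth. For the lower bound, G contains the cycle 1–7–9–3–1, so G is not a forest; only forests have treewidth ≤ 1, hence tw(G) ≥ 2. The upper and lower bounds meet at 2, so that is the treewidth.

2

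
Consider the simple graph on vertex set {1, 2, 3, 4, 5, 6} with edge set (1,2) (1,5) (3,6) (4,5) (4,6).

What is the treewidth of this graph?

1

A width-1 tree decomposition is:
Bags: B1 = {1, 2}  B2 = {1, 5}  B3 = {4, 5}  B4 = {4, 6}  B5 = {3, 6}
Tree: B1–B2, B2–B3, B3–B4, B4–B5
Each bag holds 2 vertices, so the decomposition has width 1, which upper-bounds the treewidth. Any graph with an edge has treewidth ≥ 1, and G has the edge 2–1. Therefore the treewidth is 1.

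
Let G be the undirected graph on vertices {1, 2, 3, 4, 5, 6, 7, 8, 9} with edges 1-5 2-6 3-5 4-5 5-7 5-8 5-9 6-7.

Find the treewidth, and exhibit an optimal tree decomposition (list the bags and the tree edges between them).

Treewidth 1.
Bags: B1 = {5, 7}  B2 = {5, 9}  B3 = {6, 7}  B4 = {4, 5}  B5 = {1, 5}  B6 = {3, 5}  B7 = {2, 6}  B8 = {5, 8}
Tree: B1–B2, B1–B3, B1–B4, B4–B5, B1–B6, B3–B7, B5–B8

Every bag has size at most 2, so the width is 2 − 1 = 1 and tw(G) ≤ 1. Since G has at least one edge (e.g. 5–7), it is not an edgeless graph, so tw(G) ≥ 1. Hence tw(G) = 1 exactly.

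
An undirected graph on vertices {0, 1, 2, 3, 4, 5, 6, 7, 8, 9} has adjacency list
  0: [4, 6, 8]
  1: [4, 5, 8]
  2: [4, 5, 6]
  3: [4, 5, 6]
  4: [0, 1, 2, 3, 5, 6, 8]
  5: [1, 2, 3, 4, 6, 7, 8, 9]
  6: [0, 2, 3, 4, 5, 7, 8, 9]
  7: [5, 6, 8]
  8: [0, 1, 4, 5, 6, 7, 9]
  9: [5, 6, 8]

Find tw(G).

A width-3 tree decomposition is:
Bags: B1 = {3, 4, 5, 6}  B2 = {2, 4, 5, 6}  B3 = {4, 5, 6, 8}  B4 = {0, 4, 6, 8}  B5 = {1, 4, 5, 8}  B6 = {5, 6, 7, 8}  B7 = {5, 6, 8, 9}
Tree: B1–B2, B2–B3, B3–B4, B3–B5, B3–B6, B3–B7
Each bag holds 4 vertices, so the decomposition has width 3, which upper-bounds the treewidth. For the lower bound, the 4 vertices {0, 4, 6, 8} are pairwise adjacent, and any tree decomposition puts a clique entirely inside one bag — forcing width ≥ 3. The upper and lower bounds meet at 3, so that is the treewidth.

3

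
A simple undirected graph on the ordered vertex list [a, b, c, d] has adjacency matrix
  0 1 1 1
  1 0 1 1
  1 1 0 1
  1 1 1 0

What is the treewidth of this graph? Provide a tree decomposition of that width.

A single bag containing all 4 vertices is trivially a valid decomposition of width 3. Conversely, {a, b, c, d} is a clique of size 4, and the vertices of any clique must share a bag in every tree decomposition; so some bag has ≥ 4 vertices and tw(G) ≥ 3. Combining the bounds, tw(G) = 3.

Treewidth 3.
One such decomposition:
Bags: B1 = {a, b, c, d}
Tree: (single bag)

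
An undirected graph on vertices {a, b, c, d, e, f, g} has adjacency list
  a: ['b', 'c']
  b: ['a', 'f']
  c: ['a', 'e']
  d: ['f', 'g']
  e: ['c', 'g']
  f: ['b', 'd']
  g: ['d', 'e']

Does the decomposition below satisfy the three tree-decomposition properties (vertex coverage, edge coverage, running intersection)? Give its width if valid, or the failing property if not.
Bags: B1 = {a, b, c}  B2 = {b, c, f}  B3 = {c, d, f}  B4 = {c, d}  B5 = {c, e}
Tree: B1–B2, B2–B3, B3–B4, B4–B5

No — vertex g appears in no bag.

A tree decomposition must satisfy three properties: every vertex lies in some bag; for every edge, both endpoints lie together in some bag; and for every vertex, the bags containing it form a connected subtree. Here vertex g appears in no bag, so the decomposition is invalid.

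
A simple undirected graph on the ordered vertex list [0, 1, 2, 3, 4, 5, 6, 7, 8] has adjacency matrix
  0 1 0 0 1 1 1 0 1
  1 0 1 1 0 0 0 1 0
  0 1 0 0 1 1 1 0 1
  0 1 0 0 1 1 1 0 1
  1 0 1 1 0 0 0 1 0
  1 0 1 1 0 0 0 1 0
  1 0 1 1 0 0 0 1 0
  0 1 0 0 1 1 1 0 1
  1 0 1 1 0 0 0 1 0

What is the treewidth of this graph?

4

A width-4 tree decomposition is:
Bags: B1 = {0, 1, 2, 3, 7}  B2 = {0, 2, 3, 7, 8}  B3 = {0, 2, 3, 6, 7}  B4 = {0, 2, 3, 4, 7}  B5 = {0, 2, 3, 5, 7}
Tree: B1–B2, B2–B3, B3–B4, B4–B5
The largest bag has 5 vertices, giving width 4; this decomposition certifies tw(G) ≤ 4. For the lower bound: the 5 vertex sets {1,2}, {3,8}, {6,7}, {0}, {4} are disjoint, each induces a connected subgraph, and every pair is joined by at least one edge of G. Contracting each set to a single vertex therefore yields K_{5} as a minor, and since treewidth is minor-monotone, tw(G) ≥ tw(K_{5}) = 4. The upper and lower bounds meet at 4, so that is the treewidth.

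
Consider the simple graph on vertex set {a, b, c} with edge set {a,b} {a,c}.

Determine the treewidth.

1

A width-1 tree decomposition is:
Bags: B1 = {a, b}  B2 = {a, c}
Tree: B1–B2
Every bag has size at most 2, so the width is 2 − 1 = 1 and tw(G) ≤ 1. Any graph with an edge has treewidth ≥ 1, and G has the edge b–a. Hence tw(G) = 1 exactly.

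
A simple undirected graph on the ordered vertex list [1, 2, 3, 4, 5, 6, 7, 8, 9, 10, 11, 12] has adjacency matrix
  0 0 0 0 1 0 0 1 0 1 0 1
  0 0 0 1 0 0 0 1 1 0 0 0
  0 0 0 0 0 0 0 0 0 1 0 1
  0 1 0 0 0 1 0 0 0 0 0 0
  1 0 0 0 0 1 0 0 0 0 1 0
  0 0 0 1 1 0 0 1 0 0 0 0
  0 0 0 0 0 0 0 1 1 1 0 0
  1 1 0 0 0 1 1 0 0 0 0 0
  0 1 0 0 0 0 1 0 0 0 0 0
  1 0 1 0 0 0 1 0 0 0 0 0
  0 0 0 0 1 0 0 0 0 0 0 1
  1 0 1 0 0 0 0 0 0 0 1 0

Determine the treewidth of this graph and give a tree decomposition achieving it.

Each bag holds 4 vertices, so the decomposition has width 3, which upper-bounds the treewidth. For the lower bound: the 4 vertex sets {3,11,12}, {5}, {1}, {6,7,8,10} are disjoint, each induces a connected subgraph, and every pair is joined by at least one edge of G. Contracting each set to a single vertex therefore yields K_{4} as a minor, and since treewidth is minor-monotone, tw(G) ≥ tw(K_{4}) = 3. The upper and lower bounds meet at 3, so that is the treewidth.

Treewidth 3.
Bags: B1 = {3, 5, 11, 12}  B2 = {1, 3, 5, 12}  B3 = {1, 3, 5, 10}  B4 = {1, 5, 6, 10}  B5 = {1, 6, 8, 10}  B6 = {6, 7, 8, 10}  B7 = {4, 6, 7, 8}  B8 = {2, 4, 7, 8}  B9 = {2, 4, 7, 9}
Tree: B1–B2, B2–B3, B3–B4, B4–B5, B5–B6, B6–B7, B7–B8, B8–B9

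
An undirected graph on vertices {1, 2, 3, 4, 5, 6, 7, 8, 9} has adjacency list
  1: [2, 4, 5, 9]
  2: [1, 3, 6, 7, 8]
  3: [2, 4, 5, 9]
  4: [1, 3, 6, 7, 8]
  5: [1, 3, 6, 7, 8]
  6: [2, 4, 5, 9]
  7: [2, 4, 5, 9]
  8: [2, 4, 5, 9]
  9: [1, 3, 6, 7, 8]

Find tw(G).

4

A width-4 tree decomposition is:
Bags: B1 = {2, 4, 5, 8, 9}  B2 = {2, 3, 4, 5, 9}  B3 = {1, 2, 4, 5, 9}  B4 = {2, 4, 5, 7, 9}  B5 = {2, 4, 5, 6, 9}
Tree: B1–B2, B2–B3, B3–B4, B4–B5
The largest bag has 5 vertices, giving width 4; this decomposition certifies tw(G) ≤ 4. For the lower bound: the 5 vertex sets {5,8}, {3,4}, {1,9}, {2}, {7} are disjoint, each induces a connected subgraph, and every pair is joined by at least one edge of G. Contracting each set to a single vertex therefore yields K_{5} as a minor, and since treewidth is minor-monotone, tw(G) ≥ tw(K_{5}) = 4. The upper and lower bounds meet at 4, so that is the treewidth.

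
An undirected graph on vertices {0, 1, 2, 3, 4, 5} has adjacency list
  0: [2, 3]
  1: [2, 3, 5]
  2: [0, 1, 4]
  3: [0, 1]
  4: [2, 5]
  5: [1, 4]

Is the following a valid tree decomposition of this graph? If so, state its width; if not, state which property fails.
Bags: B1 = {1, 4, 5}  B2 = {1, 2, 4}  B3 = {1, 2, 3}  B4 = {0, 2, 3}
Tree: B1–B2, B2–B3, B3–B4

Checking the three conditions: (i) the bags cover all of {0, 1, 2, 3, 4, 5}; (ii) for each edge, some bag contains both endpoints; (iii) the bags containing any fixed vertex form a subtree. All hold, so the decomposition is valid with width 3 − 1 = 2.

Yes; width 2.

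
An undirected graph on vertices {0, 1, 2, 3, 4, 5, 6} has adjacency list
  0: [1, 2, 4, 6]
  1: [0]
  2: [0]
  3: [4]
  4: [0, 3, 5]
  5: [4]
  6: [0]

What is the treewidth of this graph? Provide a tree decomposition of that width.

Treewidth 1.
One optimal decomposition is:
Bags: B1 = {4, 5}  B2 = {0, 4}  B3 = {3, 4}  B4 = {0, 6}  B5 = {0, 1}  B6 = {0, 2}
Tree: B1–B2, B2–B3, B2–B4, B4–B5, B5–B6

Every bag has size at most 2, so the width is 2 − 1 = 1 and tw(G) ≤ 1. Any graph with an edge has treewidth ≥ 1, and G has the edge 5–4. Hence tw(G) = 1 exactly.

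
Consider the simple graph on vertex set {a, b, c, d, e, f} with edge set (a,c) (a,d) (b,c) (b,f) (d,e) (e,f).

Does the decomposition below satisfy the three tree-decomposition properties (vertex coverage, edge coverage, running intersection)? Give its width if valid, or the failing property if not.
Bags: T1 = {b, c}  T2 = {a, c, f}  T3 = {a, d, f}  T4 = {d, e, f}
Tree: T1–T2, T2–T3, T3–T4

No — edge (f,b) lies in no bag.

A tree decomposition must satisfy three properties: every vertex lies in some bag; for every edge, both endpoints lie together in some bag; and for every vertex, the bags containing it form a connected subtree. Here edge (f,b) lies in no bag, so the decomposition is invalid.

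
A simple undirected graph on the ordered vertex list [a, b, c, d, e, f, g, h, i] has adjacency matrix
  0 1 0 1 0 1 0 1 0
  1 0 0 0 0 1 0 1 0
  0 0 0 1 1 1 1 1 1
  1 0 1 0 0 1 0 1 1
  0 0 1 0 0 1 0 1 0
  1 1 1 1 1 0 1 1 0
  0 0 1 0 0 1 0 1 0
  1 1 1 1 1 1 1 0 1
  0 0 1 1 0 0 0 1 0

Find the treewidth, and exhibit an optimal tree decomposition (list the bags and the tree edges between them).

Treewidth 3.
One optimal decomposition is:
Bags: B1 = {a, d, f, h}  B2 = {c, d, f, h}  B3 = {a, b, f, h}  B4 = {c, f, g, h}  B5 = {c, e, f, h}  B6 = {c, d, h, i}
Tree: B1–B2, B1–B3, B2–B4, B2–B5, B2–B6

The largest bag has 4 vertices, giving width 3; this decomposition certifies tw(G) ≤ 3. For the lower bound, the 4 vertices {c, d, f, h} are pairwise adjacent, and any tree decomposition puts a clique entirely inside one bag — forcing width ≥ 3. Combining the bounds, tw(G) = 3.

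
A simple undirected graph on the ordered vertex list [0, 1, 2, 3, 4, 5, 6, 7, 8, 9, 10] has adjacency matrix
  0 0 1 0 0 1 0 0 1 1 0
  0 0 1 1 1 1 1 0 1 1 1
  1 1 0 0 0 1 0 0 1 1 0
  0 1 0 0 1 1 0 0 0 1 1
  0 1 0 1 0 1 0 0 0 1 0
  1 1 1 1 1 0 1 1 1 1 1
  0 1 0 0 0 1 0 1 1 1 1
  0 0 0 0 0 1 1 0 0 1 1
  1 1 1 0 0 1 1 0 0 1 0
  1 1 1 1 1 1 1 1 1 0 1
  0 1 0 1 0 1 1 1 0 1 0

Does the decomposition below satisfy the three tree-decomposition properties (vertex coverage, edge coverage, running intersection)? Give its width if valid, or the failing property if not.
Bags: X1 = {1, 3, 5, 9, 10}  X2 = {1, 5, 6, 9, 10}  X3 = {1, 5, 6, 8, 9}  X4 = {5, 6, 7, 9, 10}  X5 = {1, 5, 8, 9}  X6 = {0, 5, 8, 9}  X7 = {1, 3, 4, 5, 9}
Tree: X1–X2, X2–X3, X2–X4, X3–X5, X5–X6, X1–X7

A tree decomposition must satisfy three properties: every vertex lies in some bag; for every edge, both endpoints lie together in some bag; and for every vertex, the bags containing it form a connected subtree. Here vertex 2 appears in no bag, so the decomposition is invalid.

No — vertex 2 appears in no bag.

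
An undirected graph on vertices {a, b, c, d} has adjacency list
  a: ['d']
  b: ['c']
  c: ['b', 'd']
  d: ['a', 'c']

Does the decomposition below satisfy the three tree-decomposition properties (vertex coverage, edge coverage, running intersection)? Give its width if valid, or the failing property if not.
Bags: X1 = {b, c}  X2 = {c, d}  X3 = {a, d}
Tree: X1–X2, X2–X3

Checking the three conditions: (i) the bags cover all of {a, b, c, d}; (ii) for each edge, some bag contains both endpoints; (iii) the bags containing any fixed vertex form a subtree. All hold, so the decomposition is valid with width 2 − 1 = 1.

Yes; width 1.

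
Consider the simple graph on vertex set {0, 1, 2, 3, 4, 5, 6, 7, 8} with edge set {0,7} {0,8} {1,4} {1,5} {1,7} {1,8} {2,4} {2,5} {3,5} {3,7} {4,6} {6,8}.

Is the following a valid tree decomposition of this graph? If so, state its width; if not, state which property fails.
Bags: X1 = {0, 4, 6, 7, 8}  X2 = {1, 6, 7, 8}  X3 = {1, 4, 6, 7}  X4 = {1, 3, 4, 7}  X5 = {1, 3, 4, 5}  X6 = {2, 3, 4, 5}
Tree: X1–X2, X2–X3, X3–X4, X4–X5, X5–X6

No — bags containing vertex 4 are not connected in the tree.

A tree decomposition must satisfy three properties: every vertex lies in some bag; for every edge, both endpoints lie together in some bag; and for every vertex, the bags containing it form a connected subtree. Here bags containing vertex 4 are not connected in the tree, so the decomposition is invalid.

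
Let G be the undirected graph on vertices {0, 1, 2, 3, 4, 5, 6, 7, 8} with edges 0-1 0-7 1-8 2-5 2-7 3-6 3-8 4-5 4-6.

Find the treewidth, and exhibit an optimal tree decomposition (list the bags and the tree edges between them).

Each bag holds 3 vertices, so the decomposition has width 2, which upper-bounds the treewidth. Since 7–0–1–8–3–6–4–5–2–7 is a cycle in G, G is not acyclic. Forests are exactly the graphs of treewidth ≤ 1, so tw(G) ≥ 2. Hence tw(G) = 2 exactly.

Treewidth 2.
Bags: B1 = {0, 1, 7}  B2 = {1, 7, 8}  B3 = {3, 7, 8}  B4 = {3, 6, 7}  B5 = {4, 6, 7}  B6 = {4, 5, 7}  B7 = {2, 5, 7}
Tree: B1–B2, B2–B3, B3–B4, B4–B5, B5–B6, B6–B7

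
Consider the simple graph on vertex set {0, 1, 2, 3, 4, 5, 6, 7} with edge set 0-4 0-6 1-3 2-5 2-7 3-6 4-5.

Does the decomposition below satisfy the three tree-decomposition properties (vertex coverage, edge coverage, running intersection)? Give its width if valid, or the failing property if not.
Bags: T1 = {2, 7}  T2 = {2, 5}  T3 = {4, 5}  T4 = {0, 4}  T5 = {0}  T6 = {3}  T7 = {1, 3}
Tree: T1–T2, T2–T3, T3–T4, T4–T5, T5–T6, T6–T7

No — vertex 6 appears in no bag.

A tree decomposition must satisfy three properties: every vertex lies in some bag; for every edge, both endpoints lie together in some bag; and for every vertex, the bags containing it form a connected subtree. Here vertex 6 appears in no bag, so the decomposition is invalid.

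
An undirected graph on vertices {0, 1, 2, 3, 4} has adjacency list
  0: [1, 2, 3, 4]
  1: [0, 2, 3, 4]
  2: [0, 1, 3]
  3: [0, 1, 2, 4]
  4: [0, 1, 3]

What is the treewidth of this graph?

A width-3 tree decomposition is:
Bags: B1 = {0, 1, 3, 4}  B2 = {0, 1, 2, 3}
Tree: B1–B2
Each bag holds 4 vertices, so the decomposition has width 3, which upper-bounds the treewidth. Conversely, {0, 1, 2, 3} is a clique of size 4, and the vertices of any clique must share a bag in every tree decomposition; so some bag has ≥ 4 vertices and tw(G) ≥ 3. Therefore the treewidth is 3.

3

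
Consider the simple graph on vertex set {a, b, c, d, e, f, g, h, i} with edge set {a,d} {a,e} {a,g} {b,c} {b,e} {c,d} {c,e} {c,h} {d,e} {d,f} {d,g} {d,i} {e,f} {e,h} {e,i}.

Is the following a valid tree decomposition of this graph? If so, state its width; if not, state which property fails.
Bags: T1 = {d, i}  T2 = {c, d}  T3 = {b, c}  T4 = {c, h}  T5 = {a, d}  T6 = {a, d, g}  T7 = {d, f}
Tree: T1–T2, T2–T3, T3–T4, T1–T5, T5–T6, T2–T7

A tree decomposition must satisfy three properties: every vertex lies in some bag; for every edge, both endpoints lie together in some bag; and for every vertex, the bags containing it form a connected subtree. Here vertex e appears in no bag, so the decomposition is invalid.

No — vertex e appears in no bag.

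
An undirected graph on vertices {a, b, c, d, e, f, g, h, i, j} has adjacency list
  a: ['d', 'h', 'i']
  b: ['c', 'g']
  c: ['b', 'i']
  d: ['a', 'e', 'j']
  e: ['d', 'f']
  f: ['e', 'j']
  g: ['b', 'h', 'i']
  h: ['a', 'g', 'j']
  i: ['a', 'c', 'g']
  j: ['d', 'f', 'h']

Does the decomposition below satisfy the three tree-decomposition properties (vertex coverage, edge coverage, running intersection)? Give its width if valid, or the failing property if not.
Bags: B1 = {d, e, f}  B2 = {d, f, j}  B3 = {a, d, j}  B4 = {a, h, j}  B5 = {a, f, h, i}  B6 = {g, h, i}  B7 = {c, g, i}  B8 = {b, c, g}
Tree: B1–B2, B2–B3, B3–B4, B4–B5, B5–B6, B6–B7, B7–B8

No — bags containing vertex f are not connected in the tree.

A tree decomposition must satisfy three properties: every vertex lies in some bag; for every edge, both endpoints lie together in some bag; and for every vertex, the bags containing it form a connected subtree. Here bags containing vertex f are not connected in the tree, so the decomposition is invalid.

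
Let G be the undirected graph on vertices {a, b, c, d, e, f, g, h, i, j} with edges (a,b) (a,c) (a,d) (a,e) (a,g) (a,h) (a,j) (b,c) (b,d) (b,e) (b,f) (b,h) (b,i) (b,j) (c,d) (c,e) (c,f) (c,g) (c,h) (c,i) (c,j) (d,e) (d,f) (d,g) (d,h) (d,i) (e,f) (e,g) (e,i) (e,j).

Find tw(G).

A width-4 tree decomposition is:
Bags: B1 = {a, b, c, e, j}  B2 = {a, b, c, d, e}  B3 = {b, c, d, e, i}  B4 = {b, c, d, e, f}  B5 = {a, b, c, d, h}  B6 = {a, c, d, e, g}
Tree: B1–B2, B2–B3, B3–B4, B2–B5, B2–B6
Every bag has size at most 5, so the width is 5 − 1 = 4 and tw(G) ≤ 4. Conversely, {a, c, d, e, g} is a clique of size 5, and the vertices of any clique must share a bag in every tree decomposition; so some bag has ≥ 5 vertices and tw(G) ≥ 4. Therefore the treewidth is 4.

4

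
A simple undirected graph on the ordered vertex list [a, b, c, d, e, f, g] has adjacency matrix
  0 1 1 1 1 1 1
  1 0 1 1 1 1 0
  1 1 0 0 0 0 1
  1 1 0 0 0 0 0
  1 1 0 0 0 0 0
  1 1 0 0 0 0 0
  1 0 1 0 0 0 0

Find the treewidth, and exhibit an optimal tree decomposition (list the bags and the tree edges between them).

Treewidth 2.
One optimal decomposition is:
Bags: B1 = {a, b, d}  B2 = {a, b, c}  B3 = {a, b, f}  B4 = {a, c, g}  B5 = {a, b, e}
Tree: B1–B2, B2–B3, B2–B4, B1–B5

Each bag holds 3 vertices, so the decomposition has width 2, which upper-bounds the treewidth. For the lower bound, the 3 vertices {a, c, g} are pairwise adjacent, and any tree decomposition puts a clique entirely inside one bag — forcing width ≥ 2. Therefore the treewidth is 2.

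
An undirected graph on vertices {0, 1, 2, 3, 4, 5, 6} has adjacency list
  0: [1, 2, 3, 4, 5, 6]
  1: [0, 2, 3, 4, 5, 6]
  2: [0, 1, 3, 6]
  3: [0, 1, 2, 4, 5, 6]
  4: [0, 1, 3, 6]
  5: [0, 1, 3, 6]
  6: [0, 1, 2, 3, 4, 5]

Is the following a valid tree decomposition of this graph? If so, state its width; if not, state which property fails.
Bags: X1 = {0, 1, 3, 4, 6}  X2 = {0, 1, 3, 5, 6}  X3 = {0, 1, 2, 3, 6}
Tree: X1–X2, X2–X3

Every vertex of G appears in some bag (union = {0, 1, 2, 3, 4, 5, 6}); every edge is covered by a bag; and for each vertex v the set of bags containing v is connected in the bag tree. The decomposition is therefore valid. The largest bag has 5 vertices, so the width is 4.

Yes; width 4.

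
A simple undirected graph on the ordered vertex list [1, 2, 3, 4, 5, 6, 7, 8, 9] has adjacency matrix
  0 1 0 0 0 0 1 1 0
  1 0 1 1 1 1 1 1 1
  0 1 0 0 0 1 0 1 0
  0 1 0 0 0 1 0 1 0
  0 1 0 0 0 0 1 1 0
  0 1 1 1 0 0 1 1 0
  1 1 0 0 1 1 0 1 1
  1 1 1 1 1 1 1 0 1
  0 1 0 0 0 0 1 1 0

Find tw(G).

A width-3 tree decomposition is:
Bags: B1 = {2, 6, 7, 8}  B2 = {2, 7, 8, 9}  B3 = {2, 5, 7, 8}  B4 = {1, 2, 7, 8}  B5 = {2, 3, 6, 8}  B6 = {2, 4, 6, 8}
Tree: B1–B2, B2–B3, B1–B4, B1–B5, B5–B6
The largest bag has 4 vertices, giving width 3; this decomposition certifies tw(G) ≤ 3. On the other hand G contains the 4-clique {2, 3, 6, 8}. A clique must lie in a single bag of any decomposition, so no decomposition can have width below 3. Hence tw(G) = 3 exactly.

3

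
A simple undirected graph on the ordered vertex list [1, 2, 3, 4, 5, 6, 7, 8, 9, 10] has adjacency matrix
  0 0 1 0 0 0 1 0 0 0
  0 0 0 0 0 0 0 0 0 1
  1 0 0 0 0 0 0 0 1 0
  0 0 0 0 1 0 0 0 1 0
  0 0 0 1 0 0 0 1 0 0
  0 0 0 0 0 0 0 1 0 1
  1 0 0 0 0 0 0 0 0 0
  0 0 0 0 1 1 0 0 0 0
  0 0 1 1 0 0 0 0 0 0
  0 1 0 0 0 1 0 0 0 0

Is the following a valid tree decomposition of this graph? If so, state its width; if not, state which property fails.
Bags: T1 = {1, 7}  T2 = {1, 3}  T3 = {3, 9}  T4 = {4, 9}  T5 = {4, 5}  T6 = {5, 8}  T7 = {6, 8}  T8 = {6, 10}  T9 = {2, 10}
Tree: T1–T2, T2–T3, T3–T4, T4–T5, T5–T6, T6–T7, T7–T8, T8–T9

Checking the three conditions: (i) the bags cover all of {1, 2, 3, 4, 5, 6, 7, 8, 9, 10}; (ii) for each edge, some bag contains both endpoints; (iii) the bags containing any fixed vertex form a subtree. All hold, so the decomposition is valid with width 2 − 1 = 1.

Yes; width 1.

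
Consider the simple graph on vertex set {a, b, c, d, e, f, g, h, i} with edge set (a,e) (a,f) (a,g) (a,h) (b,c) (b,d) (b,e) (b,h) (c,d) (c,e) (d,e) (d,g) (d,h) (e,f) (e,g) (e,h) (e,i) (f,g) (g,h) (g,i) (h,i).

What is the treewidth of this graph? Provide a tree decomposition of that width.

Every bag has size at most 4, so the width is 4 − 1 = 3 and tw(G) ≤ 3. On the other hand G contains the 4-clique {d, e, g, h}. A clique must lie in a single bag of any decomposition, so no decomposition can have width below 3. The upper and lower bounds meet at 3, so that is the treewidth.

Treewidth 3.
One optimal decomposition is:
Bags: B1 = {d, e, g, h}  B2 = {a, e, g, h}  B3 = {e, g, h, i}  B4 = {a, e, f, g}  B5 = {b, d, e, h}  B6 = {b, c, d, e}
Tree: B1–B2, B2–B3, B2–B4, B1–B5, B5–B6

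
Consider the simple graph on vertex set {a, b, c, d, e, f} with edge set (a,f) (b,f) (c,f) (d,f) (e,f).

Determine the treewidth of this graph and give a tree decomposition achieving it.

The largest bag has 2 vertices, giving width 1; this decomposition certifies tw(G) ≤ 1. Since G has at least one edge (e.g. f–d), it is not an edgeless graph, so tw(G) ≥ 1. The upper and lower bounds meet at 1, so that is the treewidth.

Treewidth 1.
One such decomposition:
Bags: B1 = {d, f}  B2 = {c, f}  B3 = {a, f}  B4 = {e, f}  B5 = {b, f}
Tree: B1–B2, B2–B3, B3–B4, B3–B5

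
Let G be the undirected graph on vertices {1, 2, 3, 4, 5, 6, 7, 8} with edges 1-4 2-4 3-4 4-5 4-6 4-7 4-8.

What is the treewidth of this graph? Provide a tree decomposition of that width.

Treewidth 1.
Bags: B1 = {4, 6}  B2 = {4, 8}  B3 = {4, 7}  B4 = {2, 4}  B5 = {4, 5}  B6 = {1, 4}  B7 = {3, 4}
Tree: B1–B2, B2–B3, B1–B4, B2–B5, B1–B6, B5–B7

The largest bag has 2 vertices, giving width 1; this decomposition certifies tw(G) ≤ 1. G has an edge, so its treewidth is at least 1. Combining the bounds, tw(G) = 1.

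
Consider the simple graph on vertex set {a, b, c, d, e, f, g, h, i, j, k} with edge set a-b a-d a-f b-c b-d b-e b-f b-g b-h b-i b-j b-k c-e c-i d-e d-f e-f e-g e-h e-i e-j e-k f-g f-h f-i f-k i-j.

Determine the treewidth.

3

A width-3 tree decomposition is:
Bags: B1 = {b, e, f, k}  B2 = {b, e, f, i}  B3 = {b, e, i, j}  B4 = {b, c, e, i}  B5 = {b, e, f, h}  B6 = {b, d, e, f}  B7 = {b, e, f, g}  B8 = {a, b, d, f}
Tree: B1–B2, B2–B3, B2–B4, B1–B5, B5–B6, B5–B7, B6–B8
Each bag holds 4 vertices, so the decomposition has width 3, which upper-bounds the treewidth. On the other hand G contains the 4-clique {b, e, i, j}. A clique must lie in a single bag of any decomposition, so no decomposition can have width below 3. Hence tw(G) = 3 exactly.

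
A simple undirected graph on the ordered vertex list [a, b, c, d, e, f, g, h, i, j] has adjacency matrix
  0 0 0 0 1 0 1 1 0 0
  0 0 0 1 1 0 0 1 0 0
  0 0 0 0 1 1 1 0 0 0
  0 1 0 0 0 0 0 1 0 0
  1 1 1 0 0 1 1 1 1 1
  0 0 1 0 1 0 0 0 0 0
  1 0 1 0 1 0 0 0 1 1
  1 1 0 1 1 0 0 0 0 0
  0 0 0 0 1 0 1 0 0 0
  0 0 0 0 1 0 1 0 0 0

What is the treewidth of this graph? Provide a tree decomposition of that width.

Treewidth 2.
Bags: B1 = {e, g, j}  B2 = {a, e, g}  B3 = {a, e, h}  B4 = {c, e, g}  B5 = {b, e, h}  B6 = {c, e, f}  B7 = {b, d, h}  B8 = {e, g, i}
Tree: B1–B2, B2–B3, B1–B4, B3–B5, B4–B6, B5–B7, B4–B8

Every bag has size at most 3, so the width is 3 − 1 = 2 and tw(G) ≤ 2. On the other hand G contains the 3-clique {b, d, h}. A clique must lie in a single bag of any decomposition, so no decomposition can have width below 2. Hence tw(G) = 2 exactly.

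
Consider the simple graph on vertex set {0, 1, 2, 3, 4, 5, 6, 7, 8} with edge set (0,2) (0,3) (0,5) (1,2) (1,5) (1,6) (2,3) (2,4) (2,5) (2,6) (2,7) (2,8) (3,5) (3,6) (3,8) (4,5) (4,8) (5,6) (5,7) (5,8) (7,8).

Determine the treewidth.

3

A width-3 tree decomposition is:
Bags: B1 = {2, 3, 5, 8}  B2 = {2, 5, 7, 8}  B3 = {2, 4, 5, 8}  B4 = {2, 3, 5, 6}  B5 = {0, 2, 3, 5}  B6 = {1, 2, 5, 6}
Tree: B1–B2, B1–B3, B1–B4, B1–B5, B4–B6
Each bag holds 4 vertices, so the decomposition has width 3, which upper-bounds the treewidth. For the lower bound, the 4 vertices {1, 2, 5, 6} are pairwise adjacent, and any tree decomposition puts a clique entirely inside one bag — forcing width ≥ 3. The upper and lower bounds meet at 3, so that is the treewidth.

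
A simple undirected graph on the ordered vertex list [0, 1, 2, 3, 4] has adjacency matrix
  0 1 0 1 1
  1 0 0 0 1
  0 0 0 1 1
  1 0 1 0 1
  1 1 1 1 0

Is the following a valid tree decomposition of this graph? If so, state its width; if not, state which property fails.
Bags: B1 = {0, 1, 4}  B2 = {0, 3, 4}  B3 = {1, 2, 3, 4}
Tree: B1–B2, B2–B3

No — bags containing vertex 1 are not connected in the tree.

A tree decomposition must satisfy three properties: every vertex lies in some bag; for every edge, both endpoints lie together in some bag; and for every vertex, the bags containing it form a connected subtree. Here bags containing vertex 1 are not connected in the tree, so the decomposition is invalid.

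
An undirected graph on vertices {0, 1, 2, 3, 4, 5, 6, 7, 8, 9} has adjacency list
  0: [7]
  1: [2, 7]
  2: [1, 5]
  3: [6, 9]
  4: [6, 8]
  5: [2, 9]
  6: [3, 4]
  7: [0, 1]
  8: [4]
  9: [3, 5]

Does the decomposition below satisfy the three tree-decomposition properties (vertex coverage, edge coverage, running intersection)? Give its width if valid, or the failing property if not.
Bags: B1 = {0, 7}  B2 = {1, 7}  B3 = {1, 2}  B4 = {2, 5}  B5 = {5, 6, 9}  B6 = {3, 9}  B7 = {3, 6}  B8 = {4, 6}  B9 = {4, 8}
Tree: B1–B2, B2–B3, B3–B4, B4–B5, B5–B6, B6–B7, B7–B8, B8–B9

No — bags containing vertex 6 are not connected in the tree.

A tree decomposition must satisfy three properties: every vertex lies in some bag; for every edge, both endpoints lie together in some bag; and for every vertex, the bags containing it form a connected subtree. Here bags containing vertex 6 are not connected in the tree, so the decomposition is invalid.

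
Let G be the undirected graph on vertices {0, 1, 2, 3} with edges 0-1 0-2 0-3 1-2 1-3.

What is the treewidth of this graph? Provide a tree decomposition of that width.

The largest bag has 3 vertices, giving width 2; this decomposition certifies tw(G) ≤ 2. Conversely, {0, 1, 2} is a clique of size 3, and the vertices of any clique must share a bag in every tree decomposition; so some bag has ≥ 3 vertices and tw(G) ≥ 2. The upper and lower bounds meet at 2, so that is the treewidth.

Treewidth 2.
Bags: B1 = {0, 1, 3}  B2 = {0, 1, 2}
Tree: B1–B2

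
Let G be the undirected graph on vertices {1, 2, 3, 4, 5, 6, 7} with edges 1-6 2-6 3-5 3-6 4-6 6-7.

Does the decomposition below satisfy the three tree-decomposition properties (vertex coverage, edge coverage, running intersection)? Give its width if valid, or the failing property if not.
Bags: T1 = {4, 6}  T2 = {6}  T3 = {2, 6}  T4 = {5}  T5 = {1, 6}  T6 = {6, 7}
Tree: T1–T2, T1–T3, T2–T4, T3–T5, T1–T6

No — vertex 3 appears in no bag.

A tree decomposition must satisfy three properties: every vertex lies in some bag; for every edge, both endpoints lie together in some bag; and for every vertex, the bags containing it form a connected subtree. Here vertex 3 appears in no bag, so the decomposition is invalid.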